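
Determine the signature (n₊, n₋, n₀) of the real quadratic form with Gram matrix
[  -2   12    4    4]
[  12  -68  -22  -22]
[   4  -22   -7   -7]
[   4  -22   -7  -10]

step 0: pivot -2 → sign −
step 1: pivot 4 → sign +
step 2: pivot -3 → sign −
step 3: row/col 3 already zero → sign 0
signature = (1, 2, 1)

Answer: (1, 2, 1)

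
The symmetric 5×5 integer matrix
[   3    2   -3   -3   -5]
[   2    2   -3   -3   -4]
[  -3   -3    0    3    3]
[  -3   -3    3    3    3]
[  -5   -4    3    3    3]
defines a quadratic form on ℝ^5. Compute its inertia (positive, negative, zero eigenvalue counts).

step 0: pivot 3 → sign +
step 1: pivot 2/3 → sign +
step 2: pivot -9/2 → sign −
step 3: pivot -1 → sign −
step 4: row/col 4 already zero → sign 0
signature = (2, 2, 1)

Answer: (2, 2, 1)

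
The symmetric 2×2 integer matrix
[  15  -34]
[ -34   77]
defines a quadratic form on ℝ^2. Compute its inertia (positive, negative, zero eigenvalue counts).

Answer: (1, 1, 0)

Derivation:
step 0: pivot 15 → sign +
step 1: pivot -1/15 → sign −
signature = (1, 1, 0)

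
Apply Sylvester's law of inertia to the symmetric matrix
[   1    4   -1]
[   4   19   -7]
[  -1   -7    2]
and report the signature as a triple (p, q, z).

step 0: pivot 1 → sign +
step 1: pivot 3 → sign +
step 2: pivot -2 → sign −
signature = (2, 1, 0)

Answer: (2, 1, 0)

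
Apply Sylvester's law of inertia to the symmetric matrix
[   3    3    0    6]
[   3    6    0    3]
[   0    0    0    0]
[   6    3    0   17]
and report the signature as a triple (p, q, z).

step 0: pivot 3 → sign +
step 1: pivot 3 → sign +
step 2: pivot 2 → sign +
step 3: row/col 3 already zero → sign 0
signature = (3, 0, 1)

Answer: (3, 0, 1)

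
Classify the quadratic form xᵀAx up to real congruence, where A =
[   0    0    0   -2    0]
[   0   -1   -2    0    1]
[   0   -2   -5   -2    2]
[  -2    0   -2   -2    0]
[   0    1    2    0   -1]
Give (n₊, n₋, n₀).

Answer: (1, 3, 1)

Derivation:
step 0: pivot -1 → sign −
step 1: pivot -1 → sign −
step 2: pivot 2 → sign +
step 3: pivot -2 → sign −
step 4: row/col 4 already zero → sign 0
signature = (1, 3, 1)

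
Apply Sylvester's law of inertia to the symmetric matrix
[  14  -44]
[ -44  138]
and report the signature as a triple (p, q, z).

step 0: pivot 14 → sign +
step 1: pivot -2/7 → sign −
signature = (1, 1, 0)

Answer: (1, 1, 0)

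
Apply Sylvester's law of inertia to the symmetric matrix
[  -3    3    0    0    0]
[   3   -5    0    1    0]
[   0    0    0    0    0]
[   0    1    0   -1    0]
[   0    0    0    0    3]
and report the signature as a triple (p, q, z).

step 0: pivot -3 → sign −
step 1: pivot -2 → sign −
step 2: pivot -1/2 → sign −
step 3: pivot 3 → sign +
step 4: row/col 4 already zero → sign 0
signature = (1, 3, 1)

Answer: (1, 3, 1)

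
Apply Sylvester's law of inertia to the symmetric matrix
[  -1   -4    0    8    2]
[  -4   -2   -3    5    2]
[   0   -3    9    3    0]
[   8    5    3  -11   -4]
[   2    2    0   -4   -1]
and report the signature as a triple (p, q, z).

step 0: pivot -1 → sign −
step 1: pivot 14 → sign +
step 2: pivot 117/14 → sign +
step 3: pivot 3/13 → sign +
step 4: row/col 4 already zero → sign 0
signature = (3, 1, 1)

Answer: (3, 1, 1)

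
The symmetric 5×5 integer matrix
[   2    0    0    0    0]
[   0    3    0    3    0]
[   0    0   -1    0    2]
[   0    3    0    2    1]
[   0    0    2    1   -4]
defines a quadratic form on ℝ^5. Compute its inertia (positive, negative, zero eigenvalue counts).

Answer: (3, 2, 0)

Derivation:
step 0: pivot 2 → sign +
step 1: pivot 3 → sign +
step 2: pivot -1 → sign −
step 3: pivot -1 → sign −
step 4: pivot 1 → sign +
signature = (3, 2, 0)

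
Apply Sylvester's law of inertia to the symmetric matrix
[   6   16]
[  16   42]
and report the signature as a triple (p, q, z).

Answer: (1, 1, 0)

Derivation:
step 0: pivot 6 → sign +
step 1: pivot -2/3 → sign −
signature = (1, 1, 0)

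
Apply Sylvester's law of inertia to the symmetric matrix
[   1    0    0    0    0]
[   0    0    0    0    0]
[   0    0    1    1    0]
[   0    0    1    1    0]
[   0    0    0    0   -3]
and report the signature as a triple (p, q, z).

Answer: (2, 1, 2)

Derivation:
step 0: pivot 1 → sign +
step 1: pivot 1 → sign +
step 2: pivot -3 → sign −
step 3: row/col 3 already zero → sign 0
step 4: row/col 4 already zero → sign 0
signature = (2, 1, 2)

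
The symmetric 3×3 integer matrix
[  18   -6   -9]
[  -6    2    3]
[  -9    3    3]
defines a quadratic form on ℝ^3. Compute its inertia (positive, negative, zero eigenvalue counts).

Answer: (1, 1, 1)

Derivation:
step 0: pivot 18 → sign +
step 1: pivot -3/2 → sign −
step 2: row/col 2 already zero → sign 0
signature = (1, 1, 1)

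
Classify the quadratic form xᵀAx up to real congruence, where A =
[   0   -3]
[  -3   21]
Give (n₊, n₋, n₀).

step 0: pivot 21 → sign +
step 1: pivot -3/7 → sign −
signature = (1, 1, 0)

Answer: (1, 1, 0)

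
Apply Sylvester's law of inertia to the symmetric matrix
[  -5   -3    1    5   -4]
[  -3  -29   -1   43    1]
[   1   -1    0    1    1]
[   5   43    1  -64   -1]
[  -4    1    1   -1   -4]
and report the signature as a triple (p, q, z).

Answer: (1, 4, 0)

Derivation:
step 0: pivot -5 → sign −
step 1: pivot -136/5 → sign −
step 2: pivot 5/17 → sign +
step 3: pivot -3/5 → sign −
step 4: pivot -3/8 → sign −
signature = (1, 4, 0)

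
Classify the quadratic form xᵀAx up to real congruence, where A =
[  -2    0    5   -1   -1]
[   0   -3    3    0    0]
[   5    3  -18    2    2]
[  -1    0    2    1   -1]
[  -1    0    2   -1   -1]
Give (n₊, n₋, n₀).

Answer: (1, 4, 0)

Derivation:
step 0: pivot -2 → sign −
step 1: pivot -3 → sign −
step 2: pivot -5/2 → sign −
step 3: pivot 8/5 → sign +
step 4: pivot -1/2 → sign −
signature = (1, 4, 0)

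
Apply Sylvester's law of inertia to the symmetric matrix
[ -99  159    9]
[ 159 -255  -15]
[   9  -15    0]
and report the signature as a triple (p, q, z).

Answer: (1, 1, 1)

Derivation:
step 0: pivot -99 → sign −
step 1: pivot 4/11 → sign +
step 2: row/col 2 already zero → sign 0
signature = (1, 1, 1)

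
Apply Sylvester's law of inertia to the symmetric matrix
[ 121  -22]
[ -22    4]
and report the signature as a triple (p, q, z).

step 0: pivot 121 → sign +
step 1: row/col 1 already zero → sign 0
signature = (1, 0, 1)

Answer: (1, 0, 1)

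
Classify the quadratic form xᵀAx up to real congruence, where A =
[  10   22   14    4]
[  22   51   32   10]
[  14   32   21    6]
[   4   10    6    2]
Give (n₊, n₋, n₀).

step 0: pivot 10 → sign +
step 1: pivot 13/5 → sign +
step 2: pivot 11/13 → sign +
step 3: pivot -2/11 → sign −
signature = (3, 1, 0)

Answer: (3, 1, 0)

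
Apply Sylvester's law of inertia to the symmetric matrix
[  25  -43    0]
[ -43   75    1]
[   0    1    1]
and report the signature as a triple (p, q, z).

Answer: (3, 0, 0)

Derivation:
step 0: pivot 25 → sign +
step 1: pivot 26/25 → sign +
step 2: pivot 1/26 → sign +
signature = (3, 0, 0)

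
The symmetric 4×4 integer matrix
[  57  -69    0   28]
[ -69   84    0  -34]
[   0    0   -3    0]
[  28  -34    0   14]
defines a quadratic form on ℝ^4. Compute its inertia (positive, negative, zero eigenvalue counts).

Answer: (3, 1, 0)

Derivation:
step 0: pivot 57 → sign +
step 1: pivot 9/19 → sign +
step 2: pivot -3 → sign −
step 3: pivot 2/9 → sign +
signature = (3, 1, 0)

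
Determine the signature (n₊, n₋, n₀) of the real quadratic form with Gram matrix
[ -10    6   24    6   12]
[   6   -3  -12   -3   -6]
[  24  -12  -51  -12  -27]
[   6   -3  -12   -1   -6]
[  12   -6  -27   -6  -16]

step 0: pivot -10 → sign −
step 1: pivot 3/5 → sign +
step 2: pivot -3 → sign −
step 3: pivot 2 → sign +
step 4: pivot -1 → sign −
signature = (2, 3, 0)

Answer: (2, 3, 0)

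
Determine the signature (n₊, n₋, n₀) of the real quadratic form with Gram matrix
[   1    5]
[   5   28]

step 0: pivot 1 → sign +
step 1: pivot 3 → sign +
signature = (2, 0, 0)

Answer: (2, 0, 0)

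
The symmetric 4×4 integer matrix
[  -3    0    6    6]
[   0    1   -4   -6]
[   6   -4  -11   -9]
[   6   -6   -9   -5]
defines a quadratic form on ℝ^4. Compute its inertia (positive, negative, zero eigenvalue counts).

step 0: pivot -3 → sign −
step 1: pivot 1 → sign +
step 2: pivot -15 → sign −
step 3: pivot 2/5 → sign +
signature = (2, 2, 0)

Answer: (2, 2, 0)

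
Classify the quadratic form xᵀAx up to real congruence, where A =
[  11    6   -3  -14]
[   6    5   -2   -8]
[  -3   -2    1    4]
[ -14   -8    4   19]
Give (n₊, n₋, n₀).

Answer: (4, 0, 0)

Derivation:
step 0: pivot 11 → sign +
step 1: pivot 19/11 → sign +
step 2: pivot 2/19 → sign +
step 3: pivot 1 → sign +
signature = (4, 0, 0)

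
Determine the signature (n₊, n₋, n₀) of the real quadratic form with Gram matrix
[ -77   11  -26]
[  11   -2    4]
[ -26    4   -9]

Answer: (0, 3, 0)

Derivation:
step 0: pivot -77 → sign −
step 1: pivot -3/7 → sign −
step 2: pivot -1/33 → sign −
signature = (0, 3, 0)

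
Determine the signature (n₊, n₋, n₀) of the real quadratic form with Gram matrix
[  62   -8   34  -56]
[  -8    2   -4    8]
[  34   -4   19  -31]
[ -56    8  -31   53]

Answer: (3, 0, 1)

Derivation:
step 0: pivot 62 → sign +
step 1: pivot 30/31 → sign +
step 2: pivot 1/5 → sign +
step 3: row/col 3 already zero → sign 0
signature = (3, 0, 1)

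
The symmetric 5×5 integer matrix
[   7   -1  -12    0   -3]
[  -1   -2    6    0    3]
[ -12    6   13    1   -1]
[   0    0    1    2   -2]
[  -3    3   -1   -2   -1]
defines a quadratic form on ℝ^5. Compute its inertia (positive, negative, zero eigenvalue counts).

step 0: pivot 7 → sign +
step 1: pivot -15/7 → sign −
step 2: pivot 1 → sign +
step 3: pivot 1 → sign +
step 4: pivot -6/5 → sign −
signature = (3, 2, 0)

Answer: (3, 2, 0)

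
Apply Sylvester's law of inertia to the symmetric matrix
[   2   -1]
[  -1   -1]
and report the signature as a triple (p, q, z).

step 0: pivot 2 → sign +
step 1: pivot -3/2 → sign −
signature = (1, 1, 0)

Answer: (1, 1, 0)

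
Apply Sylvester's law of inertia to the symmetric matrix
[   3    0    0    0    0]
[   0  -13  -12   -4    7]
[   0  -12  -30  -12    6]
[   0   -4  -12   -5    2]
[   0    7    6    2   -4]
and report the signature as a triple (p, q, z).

Answer: (1, 4, 0)

Derivation:
step 0: pivot 3 → sign +
step 1: pivot -13 → sign −
step 2: pivot -246/13 → sign −
step 3: pivot -5/41 → sign −
step 4: pivot -1/5 → sign −
signature = (1, 4, 0)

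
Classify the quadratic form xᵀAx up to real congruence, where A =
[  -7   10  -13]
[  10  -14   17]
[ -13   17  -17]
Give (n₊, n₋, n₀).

step 0: pivot -7 → sign −
step 1: pivot 2/7 → sign +
step 2: pivot -3/2 → sign −
signature = (1, 2, 0)

Answer: (1, 2, 0)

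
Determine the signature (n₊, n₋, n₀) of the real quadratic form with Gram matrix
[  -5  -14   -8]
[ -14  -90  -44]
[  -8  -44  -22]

step 0: pivot -5 → sign −
step 1: pivot -254/5 → sign −
step 2: pivot -2/127 → sign −
signature = (0, 3, 0)

Answer: (0, 3, 0)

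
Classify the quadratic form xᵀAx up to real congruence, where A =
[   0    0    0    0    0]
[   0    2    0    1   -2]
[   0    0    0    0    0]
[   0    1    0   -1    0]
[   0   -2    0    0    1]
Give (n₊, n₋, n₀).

Answer: (1, 2, 2)

Derivation:
step 0: pivot 2 → sign +
step 1: pivot -3/2 → sign −
step 2: pivot -1/3 → sign −
step 3: row/col 3 already zero → sign 0
step 4: row/col 4 already zero → sign 0
signature = (1, 2, 2)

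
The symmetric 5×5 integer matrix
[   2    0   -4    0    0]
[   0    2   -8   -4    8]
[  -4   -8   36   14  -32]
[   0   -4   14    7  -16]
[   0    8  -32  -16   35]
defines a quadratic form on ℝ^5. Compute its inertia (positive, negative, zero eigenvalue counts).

Answer: (3, 1, 1)

Derivation:
step 0: pivot 2 → sign +
step 1: pivot 2 → sign +
step 2: pivot -4 → sign −
step 3: pivot 3 → sign +
step 4: row/col 4 already zero → sign 0
signature = (3, 1, 1)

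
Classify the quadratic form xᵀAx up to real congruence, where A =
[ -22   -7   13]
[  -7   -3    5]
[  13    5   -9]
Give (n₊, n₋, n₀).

step 0: pivot -22 → sign −
step 1: pivot -17/22 → sign −
step 2: pivot -6/17 → sign −
signature = (0, 3, 0)

Answer: (0, 3, 0)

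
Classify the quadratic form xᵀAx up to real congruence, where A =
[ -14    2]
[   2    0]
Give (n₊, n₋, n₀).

step 0: pivot -14 → sign −
step 1: pivot 2/7 → sign +
signature = (1, 1, 0)

Answer: (1, 1, 0)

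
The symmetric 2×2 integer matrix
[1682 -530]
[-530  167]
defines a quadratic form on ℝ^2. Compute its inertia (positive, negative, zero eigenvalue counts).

step 0: pivot 1682 → sign +
step 1: pivot -3/841 → sign −
signature = (1, 1, 0)

Answer: (1, 1, 0)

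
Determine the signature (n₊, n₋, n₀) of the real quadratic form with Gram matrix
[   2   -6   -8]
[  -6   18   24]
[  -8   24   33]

Answer: (2, 0, 1)

Derivation:
step 0: pivot 2 → sign +
step 1: pivot 1 → sign +
step 2: row/col 2 already zero → sign 0
signature = (2, 0, 1)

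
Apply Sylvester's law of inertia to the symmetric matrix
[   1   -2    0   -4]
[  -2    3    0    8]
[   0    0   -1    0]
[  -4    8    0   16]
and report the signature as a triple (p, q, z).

Answer: (1, 2, 1)

Derivation:
step 0: pivot 1 → sign +
step 1: pivot -1 → sign −
step 2: pivot -1 → sign −
step 3: row/col 3 already zero → sign 0
signature = (1, 2, 1)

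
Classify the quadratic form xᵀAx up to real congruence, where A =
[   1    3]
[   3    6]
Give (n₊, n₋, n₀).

Answer: (1, 1, 0)

Derivation:
step 0: pivot 1 → sign +
step 1: pivot -3 → sign −
signature = (1, 1, 0)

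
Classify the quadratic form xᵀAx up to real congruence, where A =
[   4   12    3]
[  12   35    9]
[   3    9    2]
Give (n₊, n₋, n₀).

step 0: pivot 4 → sign +
step 1: pivot -1 → sign −
step 2: pivot -1/4 → sign −
signature = (1, 2, 0)

Answer: (1, 2, 0)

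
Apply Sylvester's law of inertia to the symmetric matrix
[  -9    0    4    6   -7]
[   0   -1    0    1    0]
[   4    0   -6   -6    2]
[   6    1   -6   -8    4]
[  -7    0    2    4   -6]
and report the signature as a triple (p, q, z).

Answer: (0, 5, 0)

Derivation:
step 0: pivot -9 → sign −
step 1: pivot -1 → sign −
step 2: pivot -38/9 → sign −
step 3: pivot -7/19 → sign −
step 4: pivot -1/7 → sign −
signature = (0, 5, 0)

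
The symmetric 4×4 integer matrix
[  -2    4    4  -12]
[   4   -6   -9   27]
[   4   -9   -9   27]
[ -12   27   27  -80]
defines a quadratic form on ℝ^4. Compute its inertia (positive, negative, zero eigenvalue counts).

Answer: (2, 2, 0)

Derivation:
step 0: pivot -2 → sign −
step 1: pivot 2 → sign +
step 2: pivot -3/2 → sign −
step 3: pivot 1 → sign +
signature = (2, 2, 0)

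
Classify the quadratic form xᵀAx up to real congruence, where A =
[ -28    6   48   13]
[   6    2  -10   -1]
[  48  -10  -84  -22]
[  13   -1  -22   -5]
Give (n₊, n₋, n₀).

step 0: pivot -28 → sign −
step 1: pivot 23/7 → sign +
step 2: pivot -40/23 → sign −
step 3: pivot 3/40 → sign +
signature = (2, 2, 0)

Answer: (2, 2, 0)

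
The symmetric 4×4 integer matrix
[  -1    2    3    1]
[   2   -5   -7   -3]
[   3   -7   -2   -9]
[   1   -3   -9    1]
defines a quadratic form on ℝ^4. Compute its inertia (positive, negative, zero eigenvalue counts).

step 0: pivot -1 → sign −
step 1: pivot -1 → sign −
step 2: pivot 8 → sign +
step 3: pivot -1/8 → sign −
signature = (1, 3, 0)

Answer: (1, 3, 0)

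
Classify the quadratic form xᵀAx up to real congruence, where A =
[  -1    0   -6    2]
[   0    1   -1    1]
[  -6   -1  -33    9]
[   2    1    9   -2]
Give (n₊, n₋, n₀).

step 0: pivot -1 → sign −
step 1: pivot 1 → sign +
step 2: pivot 2 → sign +
step 3: pivot -1 → sign −
signature = (2, 2, 0)

Answer: (2, 2, 0)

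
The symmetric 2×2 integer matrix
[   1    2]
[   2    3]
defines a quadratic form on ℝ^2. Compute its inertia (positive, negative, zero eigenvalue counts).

Answer: (1, 1, 0)

Derivation:
step 0: pivot 1 → sign +
step 1: pivot -1 → sign −
signature = (1, 1, 0)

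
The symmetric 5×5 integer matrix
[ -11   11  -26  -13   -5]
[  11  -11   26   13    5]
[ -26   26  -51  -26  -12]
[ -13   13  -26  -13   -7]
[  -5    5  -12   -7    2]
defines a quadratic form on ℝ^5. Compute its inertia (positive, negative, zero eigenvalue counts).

step 0: pivot -11 → sign −
step 1: pivot 115/11 → sign +
step 2: pivot 26/115 → sign +
step 3: pivot -3/13 → sign −
step 4: row/col 4 already zero → sign 0
signature = (2, 2, 1)

Answer: (2, 2, 1)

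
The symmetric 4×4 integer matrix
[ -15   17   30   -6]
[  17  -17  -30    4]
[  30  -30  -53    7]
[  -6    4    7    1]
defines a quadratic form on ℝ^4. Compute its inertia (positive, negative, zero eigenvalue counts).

step 0: pivot -15 → sign −
step 1: pivot 34/15 → sign +
step 2: pivot -1/17 → sign −
step 3: row/col 3 already zero → sign 0
signature = (1, 2, 1)

Answer: (1, 2, 1)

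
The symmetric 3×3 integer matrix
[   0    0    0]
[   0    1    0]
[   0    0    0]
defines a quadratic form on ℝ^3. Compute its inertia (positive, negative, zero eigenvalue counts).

step 0: pivot 1 → sign +
step 1: row/col 1 already zero → sign 0
step 2: row/col 2 already zero → sign 0
signature = (1, 0, 2)

Answer: (1, 0, 2)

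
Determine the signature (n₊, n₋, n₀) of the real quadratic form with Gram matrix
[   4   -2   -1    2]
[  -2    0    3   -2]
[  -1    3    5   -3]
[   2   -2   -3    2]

step 0: pivot 4 → sign +
step 1: pivot -1 → sign −
step 2: pivot 11 → sign +
step 3: pivot -3/11 → sign −
signature = (2, 2, 0)

Answer: (2, 2, 0)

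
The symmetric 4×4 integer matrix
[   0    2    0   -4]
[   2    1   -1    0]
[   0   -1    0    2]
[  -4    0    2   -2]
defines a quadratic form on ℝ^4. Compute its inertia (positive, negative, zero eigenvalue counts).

step 0: pivot 1 → sign +
step 1: pivot -4 → sign −
step 2: pivot 2 → sign +
step 3: row/col 3 already zero → sign 0
signature = (2, 1, 1)

Answer: (2, 1, 1)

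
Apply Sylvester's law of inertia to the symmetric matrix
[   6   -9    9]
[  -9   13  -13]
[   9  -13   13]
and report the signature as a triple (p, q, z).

Answer: (1, 1, 1)

Derivation:
step 0: pivot 6 → sign +
step 1: pivot -1/2 → sign −
step 2: row/col 2 already zero → sign 0
signature = (1, 1, 1)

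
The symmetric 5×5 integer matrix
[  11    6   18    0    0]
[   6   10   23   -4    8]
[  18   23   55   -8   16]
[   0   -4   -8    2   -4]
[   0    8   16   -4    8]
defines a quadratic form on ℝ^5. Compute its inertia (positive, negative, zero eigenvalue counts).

step 0: pivot 11 → sign +
step 1: pivot 74/11 → sign +
step 2: pivot -21/74 → sign −
step 3: pivot -2/7 → sign −
step 4: row/col 4 already zero → sign 0
signature = (2, 2, 1)

Answer: (2, 2, 1)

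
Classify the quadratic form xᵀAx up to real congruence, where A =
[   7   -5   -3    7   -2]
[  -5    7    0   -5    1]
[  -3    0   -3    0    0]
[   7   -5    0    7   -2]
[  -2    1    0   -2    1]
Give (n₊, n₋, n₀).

step 0: pivot 7 → sign +
step 1: pivot 24/7 → sign +
step 2: pivot -45/8 → sign −
step 3: pivot 8/5 → sign +
step 4: pivot 3/8 → sign +
signature = (4, 1, 0)

Answer: (4, 1, 0)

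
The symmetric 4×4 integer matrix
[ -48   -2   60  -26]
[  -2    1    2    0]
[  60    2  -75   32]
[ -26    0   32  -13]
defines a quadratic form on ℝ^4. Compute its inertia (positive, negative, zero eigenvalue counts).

step 0: pivot -48 → sign −
step 1: pivot 13/12 → sign +
step 2: pivot -3/13 → sign −
step 3: row/col 3 already zero → sign 0
signature = (1, 2, 1)

Answer: (1, 2, 1)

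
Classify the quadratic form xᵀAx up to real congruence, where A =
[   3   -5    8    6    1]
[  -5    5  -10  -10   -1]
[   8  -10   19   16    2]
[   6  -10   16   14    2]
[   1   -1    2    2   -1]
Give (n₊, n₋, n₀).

Answer: (3, 2, 0)

Derivation:
step 0: pivot 3 → sign +
step 1: pivot -10/3 → sign −
step 2: pivot 1 → sign +
step 3: pivot 2 → sign +
step 4: pivot -6/5 → sign −
signature = (3, 2, 0)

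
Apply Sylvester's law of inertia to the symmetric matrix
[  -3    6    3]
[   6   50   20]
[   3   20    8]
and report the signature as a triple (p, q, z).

Answer: (2, 1, 0)

Derivation:
step 0: pivot -3 → sign −
step 1: pivot 62 → sign +
step 2: pivot 3/31 → sign +
signature = (2, 1, 0)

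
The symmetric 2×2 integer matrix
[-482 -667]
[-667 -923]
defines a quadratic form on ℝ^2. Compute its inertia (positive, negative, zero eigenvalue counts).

step 0: pivot -482 → sign −
step 1: pivot 3/482 → sign +
signature = (1, 1, 0)

Answer: (1, 1, 0)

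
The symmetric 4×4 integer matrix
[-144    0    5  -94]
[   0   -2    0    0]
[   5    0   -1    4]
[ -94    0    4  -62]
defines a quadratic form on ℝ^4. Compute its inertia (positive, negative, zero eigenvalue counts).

Answer: (1, 3, 0)

Derivation:
step 0: pivot -144 → sign −
step 1: pivot -2 → sign −
step 2: pivot -119/144 → sign −
step 3: pivot 2/119 → sign +
signature = (1, 3, 0)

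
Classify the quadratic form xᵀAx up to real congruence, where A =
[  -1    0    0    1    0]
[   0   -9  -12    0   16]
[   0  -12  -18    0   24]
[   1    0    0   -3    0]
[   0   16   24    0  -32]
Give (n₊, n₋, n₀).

Answer: (0, 4, 1)

Derivation:
step 0: pivot -1 → sign −
step 1: pivot -9 → sign −
step 2: pivot -2 → sign −
step 3: pivot -2 → sign −
step 4: row/col 4 already zero → sign 0
signature = (0, 4, 1)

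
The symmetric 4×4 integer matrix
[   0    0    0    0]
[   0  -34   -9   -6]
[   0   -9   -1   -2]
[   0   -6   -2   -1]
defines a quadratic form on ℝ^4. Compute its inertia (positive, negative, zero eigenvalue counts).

Answer: (1, 2, 1)

Derivation:
step 0: pivot -34 → sign −
step 1: pivot 47/34 → sign +
step 2: pivot -3/47 → sign −
step 3: row/col 3 already zero → sign 0
signature = (1, 2, 1)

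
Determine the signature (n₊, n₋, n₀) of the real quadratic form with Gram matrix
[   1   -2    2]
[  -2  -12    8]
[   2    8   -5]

step 0: pivot 1 → sign +
step 1: pivot -16 → sign −
step 2: row/col 2 already zero → sign 0
signature = (1, 1, 1)

Answer: (1, 1, 1)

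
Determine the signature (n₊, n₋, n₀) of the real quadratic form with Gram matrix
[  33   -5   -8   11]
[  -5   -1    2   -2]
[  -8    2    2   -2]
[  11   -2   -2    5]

step 0: pivot 33 → sign +
step 1: pivot -58/33 → sign −
step 2: pivot 12/29 → sign +
step 3: pivot 3/4 → sign +
signature = (3, 1, 0)

Answer: (3, 1, 0)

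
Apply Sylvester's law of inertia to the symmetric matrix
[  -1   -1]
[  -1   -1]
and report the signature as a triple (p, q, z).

Answer: (0, 1, 1)

Derivation:
step 0: pivot -1 → sign −
step 1: row/col 1 already zero → sign 0
signature = (0, 1, 1)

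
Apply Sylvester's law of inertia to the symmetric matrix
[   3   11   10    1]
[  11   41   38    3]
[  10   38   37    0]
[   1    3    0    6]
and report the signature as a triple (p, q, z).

step 0: pivot 3 → sign +
step 1: pivot 2/3 → sign +
step 2: pivot 1 → sign +
step 3: pivot 1 → sign +
signature = (4, 0, 0)

Answer: (4, 0, 0)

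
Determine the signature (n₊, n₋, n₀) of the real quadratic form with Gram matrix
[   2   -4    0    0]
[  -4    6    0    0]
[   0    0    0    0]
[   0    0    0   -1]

Answer: (1, 2, 1)

Derivation:
step 0: pivot 2 → sign +
step 1: pivot -2 → sign −
step 2: pivot -1 → sign −
step 3: row/col 3 already zero → sign 0
signature = (1, 2, 1)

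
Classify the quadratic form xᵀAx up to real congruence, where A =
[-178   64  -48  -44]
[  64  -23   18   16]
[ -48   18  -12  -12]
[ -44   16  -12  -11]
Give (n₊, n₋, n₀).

Answer: (1, 2, 1)

Derivation:
step 0: pivot -178 → sign −
step 1: pivot 1/89 → sign +
step 2: pivot -48 → sign −
step 3: row/col 3 already zero → sign 0
signature = (1, 2, 1)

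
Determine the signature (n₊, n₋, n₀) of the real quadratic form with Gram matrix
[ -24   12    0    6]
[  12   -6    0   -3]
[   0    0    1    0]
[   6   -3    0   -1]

step 0: pivot -24 → sign −
step 1: pivot 1 → sign +
step 2: pivot 1/2 → sign +
step 3: row/col 3 already zero → sign 0
signature = (2, 1, 1)

Answer: (2, 1, 1)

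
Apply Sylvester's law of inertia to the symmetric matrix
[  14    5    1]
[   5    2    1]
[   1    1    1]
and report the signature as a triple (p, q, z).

step 0: pivot 14 → sign +
step 1: pivot 3/14 → sign +
step 2: pivot -1 → sign −
signature = (2, 1, 0)

Answer: (2, 1, 0)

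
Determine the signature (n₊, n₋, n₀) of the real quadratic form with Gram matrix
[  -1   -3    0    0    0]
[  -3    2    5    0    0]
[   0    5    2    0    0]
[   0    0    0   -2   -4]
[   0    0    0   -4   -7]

step 0: pivot -1 → sign −
step 1: pivot 11 → sign +
step 2: pivot -3/11 → sign −
step 3: pivot -2 → sign −
step 4: pivot 1 → sign +
signature = (2, 3, 0)

Answer: (2, 3, 0)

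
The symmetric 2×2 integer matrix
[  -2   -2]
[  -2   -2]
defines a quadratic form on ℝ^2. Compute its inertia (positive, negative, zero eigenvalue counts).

Answer: (0, 1, 1)

Derivation:
step 0: pivot -2 → sign −
step 1: row/col 1 already zero → sign 0
signature = (0, 1, 1)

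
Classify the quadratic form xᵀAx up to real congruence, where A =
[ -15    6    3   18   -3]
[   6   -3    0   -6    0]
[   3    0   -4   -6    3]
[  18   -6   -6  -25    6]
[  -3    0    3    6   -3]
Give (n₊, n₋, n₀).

Answer: (0, 4, 1)

Derivation:
step 0: pivot -15 → sign −
step 1: pivot -3/5 → sign −
step 2: pivot -1 → sign −
step 3: pivot -1 → sign −
step 4: row/col 4 already zero → sign 0
signature = (0, 4, 1)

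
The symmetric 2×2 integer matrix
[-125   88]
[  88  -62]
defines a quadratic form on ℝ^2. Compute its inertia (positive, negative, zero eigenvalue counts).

step 0: pivot -125 → sign −
step 1: pivot -6/125 → sign −
signature = (0, 2, 0)

Answer: (0, 2, 0)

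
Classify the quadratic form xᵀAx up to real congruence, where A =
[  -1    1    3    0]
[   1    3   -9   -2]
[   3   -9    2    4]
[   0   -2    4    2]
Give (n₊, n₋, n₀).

Answer: (3, 1, 0)

Derivation:
step 0: pivot -1 → sign −
step 1: pivot 4 → sign +
step 2: pivot 2 → sign +
step 3: pivot 1/2 → sign +
signature = (3, 1, 0)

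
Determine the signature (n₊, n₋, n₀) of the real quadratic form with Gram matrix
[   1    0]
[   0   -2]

Answer: (1, 1, 0)

Derivation:
step 0: pivot 1 → sign +
step 1: pivot -2 → sign −
signature = (1, 1, 0)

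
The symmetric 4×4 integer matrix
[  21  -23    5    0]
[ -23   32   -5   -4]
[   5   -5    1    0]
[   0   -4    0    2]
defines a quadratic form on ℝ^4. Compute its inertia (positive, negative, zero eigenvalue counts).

Answer: (2, 1, 1)

Derivation:
step 0: pivot 21 → sign +
step 1: pivot 143/21 → sign +
step 2: pivot -32/143 → sign −
step 3: row/col 3 already zero → sign 0
signature = (2, 1, 1)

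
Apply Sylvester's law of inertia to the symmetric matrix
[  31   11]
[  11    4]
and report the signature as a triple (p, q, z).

step 0: pivot 31 → sign +
step 1: pivot 3/31 → sign +
signature = (2, 0, 0)

Answer: (2, 0, 0)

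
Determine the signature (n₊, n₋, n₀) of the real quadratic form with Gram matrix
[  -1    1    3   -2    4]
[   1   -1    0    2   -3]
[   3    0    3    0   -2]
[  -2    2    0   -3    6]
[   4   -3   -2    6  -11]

Answer: (2, 3, 0)

Derivation:
step 0: pivot -1 → sign −
step 1: pivot 12 → sign +
step 2: pivot -3/4 → sign −
step 3: pivot 1 → sign +
step 4: pivot -1/3 → sign −
signature = (2, 3, 0)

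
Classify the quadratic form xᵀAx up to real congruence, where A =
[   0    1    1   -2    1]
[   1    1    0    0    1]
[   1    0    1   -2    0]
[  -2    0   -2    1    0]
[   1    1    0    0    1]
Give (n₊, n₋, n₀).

Answer: (2, 2, 1)

Derivation:
step 0: pivot 1 → sign +
step 1: pivot -1 → sign −
step 2: pivot 2 → sign +
step 3: pivot -3 → sign −
step 4: row/col 4 already zero → sign 0
signature = (2, 2, 1)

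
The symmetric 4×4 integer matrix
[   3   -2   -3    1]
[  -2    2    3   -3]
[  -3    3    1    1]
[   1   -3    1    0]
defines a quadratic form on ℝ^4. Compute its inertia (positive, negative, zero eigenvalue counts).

Answer: (3, 1, 0)

Derivation:
step 0: pivot 3 → sign +
step 1: pivot 2/3 → sign +
step 2: pivot -7/2 → sign −
step 3: pivot 1/7 → sign +
signature = (3, 1, 0)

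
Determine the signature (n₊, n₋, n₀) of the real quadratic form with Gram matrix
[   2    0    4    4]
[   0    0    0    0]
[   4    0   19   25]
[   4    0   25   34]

Answer: (2, 1, 1)

Derivation:
step 0: pivot 2 → sign +
step 1: pivot 11 → sign +
step 2: pivot -3/11 → sign −
step 3: row/col 3 already zero → sign 0
signature = (2, 1, 1)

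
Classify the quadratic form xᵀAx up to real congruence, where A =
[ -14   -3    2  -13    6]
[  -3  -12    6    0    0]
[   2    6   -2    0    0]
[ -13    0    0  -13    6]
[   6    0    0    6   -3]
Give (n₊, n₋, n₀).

Answer: (1, 4, 0)

Derivation:
step 0: pivot -14 → sign −
step 1: pivot -159/14 → sign −
step 2: pivot 54/53 → sign +
step 3: pivot -13/27 → sign −
step 4: pivot -3/13 → sign −
signature = (1, 4, 0)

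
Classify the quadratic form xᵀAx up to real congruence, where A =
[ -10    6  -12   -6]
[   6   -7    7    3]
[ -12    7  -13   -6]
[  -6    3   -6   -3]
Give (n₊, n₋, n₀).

step 0: pivot -10 → sign −
step 1: pivot -17/5 → sign −
step 2: pivot 24/17 → sign +
step 3: pivot -3/8 → sign −
signature = (1, 3, 0)

Answer: (1, 3, 0)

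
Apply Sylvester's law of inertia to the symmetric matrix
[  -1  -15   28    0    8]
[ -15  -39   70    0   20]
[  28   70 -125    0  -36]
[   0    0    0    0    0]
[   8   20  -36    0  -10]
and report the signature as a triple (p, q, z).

Answer: (3, 1, 1)

Derivation:
step 0: pivot -1 → sign −
step 1: pivot 186 → sign +
step 2: pivot 37/93 → sign +
step 3: pivot 6/37 → sign +
step 4: row/col 4 already zero → sign 0
signature = (3, 1, 1)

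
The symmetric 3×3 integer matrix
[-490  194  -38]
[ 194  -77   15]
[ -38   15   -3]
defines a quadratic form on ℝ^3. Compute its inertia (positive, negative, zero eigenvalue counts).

step 0: pivot -490 → sign −
step 1: pivot -47/245 → sign −
step 2: pivot -2/47 → sign −
signature = (0, 3, 0)

Answer: (0, 3, 0)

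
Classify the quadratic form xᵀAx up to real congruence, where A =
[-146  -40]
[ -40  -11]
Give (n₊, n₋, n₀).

Answer: (0, 2, 0)

Derivation:
step 0: pivot -146 → sign −
step 1: pivot -3/73 → sign −
signature = (0, 2, 0)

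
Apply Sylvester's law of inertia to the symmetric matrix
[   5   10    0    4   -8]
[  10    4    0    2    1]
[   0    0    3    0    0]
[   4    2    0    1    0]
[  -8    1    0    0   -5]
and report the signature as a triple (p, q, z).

step 0: pivot 5 → sign +
step 1: pivot -16 → sign −
step 2: pivot 3 → sign +
step 3: pivot 1/20 → sign +
step 4: pivot 1/4 → sign +
signature = (4, 1, 0)

Answer: (4, 1, 0)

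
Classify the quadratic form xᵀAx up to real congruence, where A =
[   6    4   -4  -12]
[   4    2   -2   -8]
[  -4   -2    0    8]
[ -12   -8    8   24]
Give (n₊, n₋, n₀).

Answer: (1, 2, 1)

Derivation:
step 0: pivot 6 → sign +
step 1: pivot -2/3 → sign −
step 2: pivot -2 → sign −
step 3: row/col 3 already zero → sign 0
signature = (1, 2, 1)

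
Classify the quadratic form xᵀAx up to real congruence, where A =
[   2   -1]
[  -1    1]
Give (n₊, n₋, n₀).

Answer: (2, 0, 0)

Derivation:
step 0: pivot 2 → sign +
step 1: pivot 1/2 → sign +
signature = (2, 0, 0)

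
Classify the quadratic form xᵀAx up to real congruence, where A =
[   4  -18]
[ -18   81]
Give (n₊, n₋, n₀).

Answer: (1, 0, 1)

Derivation:
step 0: pivot 4 → sign +
step 1: row/col 1 already zero → sign 0
signature = (1, 0, 1)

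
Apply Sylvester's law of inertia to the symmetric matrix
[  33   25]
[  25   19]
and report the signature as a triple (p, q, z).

step 0: pivot 33 → sign +
step 1: pivot 2/33 → sign +
signature = (2, 0, 0)

Answer: (2, 0, 0)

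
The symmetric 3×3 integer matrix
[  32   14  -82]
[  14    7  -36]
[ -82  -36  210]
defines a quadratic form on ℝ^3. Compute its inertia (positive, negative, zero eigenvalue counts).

Answer: (2, 1, 0)

Derivation:
step 0: pivot 32 → sign +
step 1: pivot 7/8 → sign +
step 2: pivot -1/7 → sign −
signature = (2, 1, 0)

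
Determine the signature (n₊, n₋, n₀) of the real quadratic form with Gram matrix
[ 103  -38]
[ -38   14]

Answer: (1, 1, 0)

Derivation:
step 0: pivot 103 → sign +
step 1: pivot -2/103 → sign −
signature = (1, 1, 0)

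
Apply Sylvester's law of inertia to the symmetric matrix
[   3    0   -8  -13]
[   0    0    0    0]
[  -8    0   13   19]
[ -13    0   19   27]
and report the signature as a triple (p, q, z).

Answer: (2, 1, 1)

Derivation:
step 0: pivot 3 → sign +
step 1: pivot -25/3 → sign −
step 2: pivot 3/25 → sign +
step 3: row/col 3 already zero → sign 0
signature = (2, 1, 1)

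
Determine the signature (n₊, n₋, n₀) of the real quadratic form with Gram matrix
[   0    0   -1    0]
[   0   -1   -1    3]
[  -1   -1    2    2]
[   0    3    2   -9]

step 0: pivot -1 → sign −
step 1: pivot 3 → sign +
step 2: pivot -1/3 → sign −
step 3: row/col 3 already zero → sign 0
signature = (1, 2, 1)

Answer: (1, 2, 1)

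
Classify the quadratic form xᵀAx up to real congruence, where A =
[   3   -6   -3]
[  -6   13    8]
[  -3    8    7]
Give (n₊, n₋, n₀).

step 0: pivot 3 → sign +
step 1: pivot 1 → sign +
step 2: row/col 2 already zero → sign 0
signature = (2, 0, 1)

Answer: (2, 0, 1)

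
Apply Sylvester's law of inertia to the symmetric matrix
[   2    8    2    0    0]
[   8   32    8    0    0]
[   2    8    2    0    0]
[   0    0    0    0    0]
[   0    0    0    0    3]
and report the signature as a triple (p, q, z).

step 0: pivot 2 → sign +
step 1: pivot 3 → sign +
step 2: row/col 2 already zero → sign 0
step 3: row/col 3 already zero → sign 0
step 4: row/col 4 already zero → sign 0
signature = (2, 0, 3)

Answer: (2, 0, 3)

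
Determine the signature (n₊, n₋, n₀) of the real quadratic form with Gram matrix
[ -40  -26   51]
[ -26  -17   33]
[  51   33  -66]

Answer: (0, 3, 0)

Derivation:
step 0: pivot -40 → sign −
step 1: pivot -1/10 → sign −
step 2: pivot -3/4 → sign −
signature = (0, 3, 0)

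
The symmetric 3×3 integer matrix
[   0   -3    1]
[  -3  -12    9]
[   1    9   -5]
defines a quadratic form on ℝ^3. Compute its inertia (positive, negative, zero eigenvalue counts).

step 0: pivot -12 → sign −
step 1: pivot 3/4 → sign +
step 2: pivot -1/3 → sign −
signature = (1, 2, 0)

Answer: (1, 2, 0)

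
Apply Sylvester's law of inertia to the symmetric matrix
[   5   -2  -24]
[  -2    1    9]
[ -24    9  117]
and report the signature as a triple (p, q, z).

Answer: (2, 0, 1)

Derivation:
step 0: pivot 5 → sign +
step 1: pivot 1/5 → sign +
step 2: row/col 2 already zero → sign 0
signature = (2, 0, 1)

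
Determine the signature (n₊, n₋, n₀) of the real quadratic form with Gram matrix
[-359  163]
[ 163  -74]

Answer: (1, 1, 0)

Derivation:
step 0: pivot -359 → sign −
step 1: pivot 3/359 → sign +
signature = (1, 1, 0)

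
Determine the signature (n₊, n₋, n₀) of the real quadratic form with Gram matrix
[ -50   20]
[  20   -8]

step 0: pivot -50 → sign −
step 1: row/col 1 already zero → sign 0
signature = (0, 1, 1)

Answer: (0, 1, 1)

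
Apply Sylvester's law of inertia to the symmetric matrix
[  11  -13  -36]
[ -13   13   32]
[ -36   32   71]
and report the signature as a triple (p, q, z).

step 0: pivot 11 → sign +
step 1: pivot -26/11 → sign −
step 2: pivot 3/13 → sign +
signature = (2, 1, 0)

Answer: (2, 1, 0)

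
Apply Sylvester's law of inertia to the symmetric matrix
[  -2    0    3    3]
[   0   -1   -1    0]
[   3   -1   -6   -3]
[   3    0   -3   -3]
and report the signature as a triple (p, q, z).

step 0: pivot -2 → sign −
step 1: pivot -1 → sign −
step 2: pivot -1/2 → sign −
step 3: pivot 6 → sign +
signature = (1, 3, 0)

Answer: (1, 3, 0)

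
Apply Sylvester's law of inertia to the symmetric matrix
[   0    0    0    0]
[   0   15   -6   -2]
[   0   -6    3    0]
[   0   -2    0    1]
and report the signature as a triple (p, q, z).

Answer: (2, 1, 1)

Derivation:
step 0: pivot 15 → sign +
step 1: pivot 3/5 → sign +
step 2: pivot -1/3 → sign −
step 3: row/col 3 already zero → sign 0
signature = (2, 1, 1)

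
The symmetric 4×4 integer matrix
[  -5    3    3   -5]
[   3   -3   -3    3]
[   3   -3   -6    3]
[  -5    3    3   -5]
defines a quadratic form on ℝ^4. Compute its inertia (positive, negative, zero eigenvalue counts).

Answer: (0, 3, 1)

Derivation:
step 0: pivot -5 → sign −
step 1: pivot -6/5 → sign −
step 2: pivot -3 → sign −
step 3: row/col 3 already zero → sign 0
signature = (0, 3, 1)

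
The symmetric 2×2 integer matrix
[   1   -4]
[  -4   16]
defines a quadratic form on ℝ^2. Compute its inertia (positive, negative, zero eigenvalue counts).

step 0: pivot 1 → sign +
step 1: row/col 1 already zero → sign 0
signature = (1, 0, 1)

Answer: (1, 0, 1)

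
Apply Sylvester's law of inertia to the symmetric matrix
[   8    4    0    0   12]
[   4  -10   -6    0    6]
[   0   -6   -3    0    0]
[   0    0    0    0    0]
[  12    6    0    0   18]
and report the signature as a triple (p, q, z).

Answer: (1, 1, 3)

Derivation:
step 0: pivot 8 → sign +
step 1: pivot -12 → sign −
step 2: row/col 2 already zero → sign 0
step 3: row/col 3 already zero → sign 0
step 4: row/col 4 already zero → sign 0
signature = (1, 1, 3)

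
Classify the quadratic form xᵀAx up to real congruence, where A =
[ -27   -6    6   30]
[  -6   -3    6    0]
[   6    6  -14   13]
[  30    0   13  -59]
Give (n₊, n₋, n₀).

Answer: (1, 3, 0)

Derivation:
step 0: pivot -27 → sign −
step 1: pivot -5/3 → sign −
step 2: pivot 2/5 → sign +
step 3: pivot -3/2 → sign −
signature = (1, 3, 0)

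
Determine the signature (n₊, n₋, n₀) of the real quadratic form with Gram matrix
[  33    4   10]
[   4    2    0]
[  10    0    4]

step 0: pivot 33 → sign +
step 1: pivot 50/33 → sign +
step 2: row/col 2 already zero → sign 0
signature = (2, 0, 1)

Answer: (2, 0, 1)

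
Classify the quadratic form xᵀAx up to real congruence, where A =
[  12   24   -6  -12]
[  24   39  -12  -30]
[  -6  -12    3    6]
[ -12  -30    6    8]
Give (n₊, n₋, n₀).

step 0: pivot 12 → sign +
step 1: pivot -9 → sign −
step 2: row/col 2 already zero → sign 0
step 3: row/col 3 already zero → sign 0
signature = (1, 1, 2)

Answer: (1, 1, 2)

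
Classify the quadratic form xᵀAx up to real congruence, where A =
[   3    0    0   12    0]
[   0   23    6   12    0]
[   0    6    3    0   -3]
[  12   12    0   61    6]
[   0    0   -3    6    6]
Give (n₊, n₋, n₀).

step 0: pivot 3 → sign +
step 1: pivot 23 → sign +
step 2: pivot 33/23 → sign +
step 3: pivot -1/11 → sign −
step 4: pivot 3 → sign +
signature = (4, 1, 0)

Answer: (4, 1, 0)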